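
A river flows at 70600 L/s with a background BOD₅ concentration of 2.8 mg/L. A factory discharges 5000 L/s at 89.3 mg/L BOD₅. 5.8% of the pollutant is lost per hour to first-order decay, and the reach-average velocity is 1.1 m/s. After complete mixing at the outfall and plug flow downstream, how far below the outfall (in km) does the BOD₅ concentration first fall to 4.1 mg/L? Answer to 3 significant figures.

Mixed concentration C = ΣQC/ΣQ = (70600·2.800 + 5000·89.30) / 75600 = 644200/75600 = 8.521 mg/L.
5.8%/h lost → k = −ln(1 − 0.058) = 0.05975 h⁻¹.
Set 8.521·exp(−k·t) = 4.1 → t = ln(8.521/4.1)/k = 44080 s = 12.24 h.
Distance = v·t = 1.1·44080 = 48480 m = 48.48 km.

48.5 km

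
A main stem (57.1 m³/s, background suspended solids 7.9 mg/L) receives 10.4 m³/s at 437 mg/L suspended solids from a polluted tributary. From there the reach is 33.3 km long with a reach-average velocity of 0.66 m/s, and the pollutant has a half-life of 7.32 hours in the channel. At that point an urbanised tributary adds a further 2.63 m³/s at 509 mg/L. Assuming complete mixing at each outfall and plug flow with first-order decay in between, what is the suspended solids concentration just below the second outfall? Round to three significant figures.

38.0 mg/L

Mixed concentration C = ΣQC/ΣQ = (57.10·7.900 + 10.40·437.0) / 67.50 = 4996/67.50 = 74.01 mg/L; combined flow 67.50 m³/s.
Travel time t = 33.3·1000 / 0.66 = 50450 s = 14.02 h.
Half-life 7.32 h → k = ln 2 / 7.32 = 0.09469 h⁻¹ = 2.273 d⁻¹.
Decay over the reach: 74.01·exp(−kt) = 74.01·0.2652 = 19.63 mg/L.
Second outfall: C = (67.50·19.63 + 2.630·509.0)/70.13 = 37.98 mg/L.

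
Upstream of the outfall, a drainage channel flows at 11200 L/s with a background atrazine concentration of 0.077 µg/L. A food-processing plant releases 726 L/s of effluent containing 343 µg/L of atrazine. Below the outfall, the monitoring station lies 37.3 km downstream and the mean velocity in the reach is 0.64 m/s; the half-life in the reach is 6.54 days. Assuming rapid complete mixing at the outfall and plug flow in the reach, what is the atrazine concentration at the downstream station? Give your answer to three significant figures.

19.5 µg/L

After mixing, C = (11200·0.07700 + 726.0·343.0) / 11930 = 249900/11930 = 20.95 µg/L.
Travel time t = 37.3·1000 / 0.64 = 58280 s = 16.19 h.
Half-life 6.54 d → k = ln 2 / 6.54 = 0.1060 d⁻¹.
Decay over the reach: 20.95·exp(−kt) = 20.95·0.9310 = 19.51 µg/L.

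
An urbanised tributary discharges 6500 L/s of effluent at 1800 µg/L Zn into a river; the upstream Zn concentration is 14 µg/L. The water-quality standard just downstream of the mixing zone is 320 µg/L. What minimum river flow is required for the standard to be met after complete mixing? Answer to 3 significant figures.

31400 L/s

Set C_mix = 320: (Q·14.00 + 6500·1800) / (Q + 6500) = 320
→ Q = 6500·(1800 − 320)/(320 − 14.00) = 31440 L/s.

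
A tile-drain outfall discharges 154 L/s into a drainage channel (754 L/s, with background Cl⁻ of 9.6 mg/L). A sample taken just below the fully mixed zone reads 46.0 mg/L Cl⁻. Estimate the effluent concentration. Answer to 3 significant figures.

224 mg/L

Mass balance: 754.0·9.600 + 154.0·Cₑ = 908.0·46.00
→ Cₑ = (908.0·46.00 − 754.0·9.600) / 154.0 = 224.2 mg/L.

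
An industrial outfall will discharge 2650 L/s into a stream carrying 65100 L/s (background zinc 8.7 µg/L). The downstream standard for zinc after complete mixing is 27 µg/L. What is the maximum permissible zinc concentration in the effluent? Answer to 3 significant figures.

At the limit, (Qr·Cr + Qe·Cₑ)/(Qr + Qe) = 27:
Cₑ = (67750·27 − 65100·8.700) / 2650 = 476.6 µg/L.

477 µg/L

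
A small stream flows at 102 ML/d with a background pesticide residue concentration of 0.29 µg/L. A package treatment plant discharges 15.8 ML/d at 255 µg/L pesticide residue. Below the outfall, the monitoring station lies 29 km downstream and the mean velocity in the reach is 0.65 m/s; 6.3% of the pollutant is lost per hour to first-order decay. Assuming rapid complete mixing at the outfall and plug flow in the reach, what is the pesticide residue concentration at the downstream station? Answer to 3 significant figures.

After mixing, C = (102.0·0.2900 + 15.80·255.0) / 117.8 = 4059/117.8 = 34.45 µg/L.
Travel time t = 29·1000 / 0.65 = 44620 s = 12.39 h.
6.3%/h lost → k = −ln(1 − 0.063) = 0.06507 h⁻¹.
Decay over the reach: 34.45·exp(−kt) = 34.45·0.4464 = 15.38 µg/L.

15.4 µg/L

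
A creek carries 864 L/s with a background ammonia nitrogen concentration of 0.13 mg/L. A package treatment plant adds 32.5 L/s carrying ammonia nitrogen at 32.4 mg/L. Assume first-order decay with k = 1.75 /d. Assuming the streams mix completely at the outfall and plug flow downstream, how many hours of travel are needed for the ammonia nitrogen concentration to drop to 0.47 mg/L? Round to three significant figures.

After mixing, C = (864.0·0.1300 + 32.50·32.40) / 896.5 = 1165/896.5 = 1.300 mg/L.
1.300·exp(−k·t) = 0.47 → t = ln(1.300/0.47)/k = 50220 s = 13.95 h.

14.0 h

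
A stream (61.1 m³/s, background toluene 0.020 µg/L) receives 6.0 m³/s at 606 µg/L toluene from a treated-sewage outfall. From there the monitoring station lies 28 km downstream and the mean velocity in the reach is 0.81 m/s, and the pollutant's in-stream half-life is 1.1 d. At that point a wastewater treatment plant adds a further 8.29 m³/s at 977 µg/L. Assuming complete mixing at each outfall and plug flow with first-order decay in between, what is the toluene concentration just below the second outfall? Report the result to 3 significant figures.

145 µg/L

Mass balance: C = (61.10·0.02000 + 6.000·606.0) / 67.10 = 3637/67.10 = 54.21 µg/L; combined flow 67.10 m³/s.
Travel time t = 28·1000 / 0.81 = 34570 s = 9.602 h.
Half-life 1.1 d → k = ln 2 / 1.1 = 0.6301 d⁻¹.
Applying C = C₀e^(−kt): 54.21 × 0.7772 = 42.13 µg/L.
Second outfall: C = (67.10·42.13 + 8.290·977.0)/75.39 = 144.9 µg/L.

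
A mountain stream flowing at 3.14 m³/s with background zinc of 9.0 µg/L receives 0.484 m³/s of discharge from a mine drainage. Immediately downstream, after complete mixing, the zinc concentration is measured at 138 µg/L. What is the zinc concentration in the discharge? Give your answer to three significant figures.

Mass balance: 3.140·9.000 + 0.4840·Cₑ = 3.624·138.0
→ Cₑ = (3.624·138.0 − 3.140·9.000) / 0.4840 = 974.9 µg/L.

975 µg/L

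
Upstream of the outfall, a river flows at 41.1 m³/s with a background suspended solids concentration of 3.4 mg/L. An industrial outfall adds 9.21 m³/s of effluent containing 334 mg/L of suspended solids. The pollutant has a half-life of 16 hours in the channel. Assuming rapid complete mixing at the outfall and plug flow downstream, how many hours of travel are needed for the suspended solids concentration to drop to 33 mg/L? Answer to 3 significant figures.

15.3 h

Mass balance: C = (41.10·3.400 + 9.210·334.0) / 50.31 = 3216/50.31 = 63.92 mg/L.
Half-life 16 h → k = ln 2 / 16 = 0.04332 h⁻¹ = 1.040 d⁻¹.
63.92·exp(−k·t) = 33 → t = ln(63.92/33)/k = 54940 s = 15.26 h.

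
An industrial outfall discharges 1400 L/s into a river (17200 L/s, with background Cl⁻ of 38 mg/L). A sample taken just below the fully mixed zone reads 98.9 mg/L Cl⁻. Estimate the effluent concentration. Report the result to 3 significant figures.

847 mg/L

Mass balance: 17200·38.00 + 1400·Cₑ = 18600·98.90
→ Cₑ = (18600·98.90 − 17200·38.00) / 1400 = 847.1 mg/L.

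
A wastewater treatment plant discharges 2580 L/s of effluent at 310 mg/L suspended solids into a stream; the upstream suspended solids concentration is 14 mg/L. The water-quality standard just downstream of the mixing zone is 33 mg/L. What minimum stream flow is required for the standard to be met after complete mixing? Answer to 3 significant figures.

Set C_mix = 33: (Q·14.00 + 2580·310.0) / (Q + 2580) = 33
→ Q = 2580·(310.0 − 33)/(33 − 14.00) = 37610 L/s.

37600 L/s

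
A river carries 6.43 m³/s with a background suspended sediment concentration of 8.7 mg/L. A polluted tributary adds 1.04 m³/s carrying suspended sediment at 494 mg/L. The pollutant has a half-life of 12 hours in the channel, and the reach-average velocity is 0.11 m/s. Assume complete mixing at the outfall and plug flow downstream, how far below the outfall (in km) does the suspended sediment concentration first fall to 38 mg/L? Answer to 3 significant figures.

4.78 km

After mixing, C = (6.430·8.700 + 1.040·494.0) / 7.470 = 569.7/7.470 = 76.27 mg/L.
Half-life 12 h → k = ln 2 / 12 = 0.05776 h⁻¹ = 1.386 d⁻¹.
Set 76.27·exp(−k·t) = 38 → t = ln(76.27/38)/k = 43420 s = 12.06 h.
Distance = v·t = 0.11·43420 = 4776 m = 4.776 km.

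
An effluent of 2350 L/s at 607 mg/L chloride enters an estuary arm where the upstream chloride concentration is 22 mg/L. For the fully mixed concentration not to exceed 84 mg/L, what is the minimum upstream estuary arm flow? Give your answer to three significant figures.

Set C_mix = 84: (Q·22.00 + 2350·607.0) / (Q + 2350) = 84
→ Q = 2350·(607.0 − 84)/(84 − 22.00) = 19820 L/s.

19800 L/s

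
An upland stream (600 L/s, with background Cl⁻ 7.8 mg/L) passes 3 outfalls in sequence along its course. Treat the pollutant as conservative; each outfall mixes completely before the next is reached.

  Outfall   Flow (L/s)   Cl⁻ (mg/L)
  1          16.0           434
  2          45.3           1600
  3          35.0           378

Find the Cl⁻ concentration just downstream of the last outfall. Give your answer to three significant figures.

Outfall 1: combined Q = 616.0 L/s; C = (600.0·7.800 + 16.00·434.0)/616.0 = 18.87 mg/L.
Outfall 2: combined Q = 661.3 L/s; C = (616.0·18.87 + 45.30·1600)/661.3 = 127.2 mg/L.
Outfall 3: combined Q = 696.3 L/s; C = (661.3·127.2 + 35.00·378.0)/696.3 = 139.8 mg/L.

140 mg/L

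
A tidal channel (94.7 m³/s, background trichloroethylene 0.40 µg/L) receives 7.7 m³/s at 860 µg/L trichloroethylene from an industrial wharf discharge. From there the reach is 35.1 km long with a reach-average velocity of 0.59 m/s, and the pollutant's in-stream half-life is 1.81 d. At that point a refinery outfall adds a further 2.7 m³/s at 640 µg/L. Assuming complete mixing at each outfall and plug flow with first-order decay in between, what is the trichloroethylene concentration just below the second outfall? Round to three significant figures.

65.1 µg/L

Flow-weighted average: C = (94.70·0.4000 + 7.700·860.0) / 102.4 = 6660/102.4 = 65.04 µg/L; combined flow 102.4 m³/s.
Travel time t = 35.1·1000 / 0.59 = 59490 s = 16.53 h.
Half-life 1.81 d → k = ln 2 / 1.81 = 0.3830 d⁻¹.
First-order decay: C = 65.04·exp(−k·t) = 65.04·0.7682 = 49.96 µg/L.
At the second outfall, C = (102.4·49.96 + 2.700·640.0) / (102.4 + 2.700) = 65.12 µg/L.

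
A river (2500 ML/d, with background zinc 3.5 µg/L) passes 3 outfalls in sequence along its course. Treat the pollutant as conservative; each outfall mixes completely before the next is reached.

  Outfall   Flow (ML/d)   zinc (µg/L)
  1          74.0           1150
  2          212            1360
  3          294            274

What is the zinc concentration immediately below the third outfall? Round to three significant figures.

Outfall 1: combined Q = 2574 ML/d; C = (2500·3.500 + 74.00·1150)/2574 = 36.46 µg/L.
Outfall 2: combined Q = 2786 ML/d; C = (2574·36.46 + 212.0·1360)/2786 = 137.2 µg/L.
Outfall 3: combined Q = 3080 ML/d; C = (2786·137.2 + 294.0·274.0)/3080 = 150.2 µg/L.

150 µg/L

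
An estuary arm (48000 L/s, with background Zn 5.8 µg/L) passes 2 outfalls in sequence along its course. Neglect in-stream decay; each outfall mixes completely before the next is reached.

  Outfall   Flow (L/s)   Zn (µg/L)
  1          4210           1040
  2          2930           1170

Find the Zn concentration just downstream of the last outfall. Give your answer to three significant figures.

After outfall 1: Q = 48000 + 4210 = 52210 L/s; C = (48000·5.800 + 4210·1040)/52210 = 89.19 µg/L.
After outfall 2: Q = 52210 + 2930 = 55140 L/s; C = (52210·89.19 + 2930·1170)/55140 = 146.6 µg/L.

147 µg/L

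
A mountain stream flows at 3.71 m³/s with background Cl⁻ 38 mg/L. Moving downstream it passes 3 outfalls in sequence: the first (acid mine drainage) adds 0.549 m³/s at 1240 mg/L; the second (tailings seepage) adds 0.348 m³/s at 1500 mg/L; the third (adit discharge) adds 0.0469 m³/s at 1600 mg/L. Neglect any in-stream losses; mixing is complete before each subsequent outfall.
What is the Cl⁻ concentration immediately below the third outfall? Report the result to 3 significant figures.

After outfall 1: Q = 3.710 + 0.5490 = 4.259 m³/s; C = (3.710·38.00 + 0.5490·1240)/4.259 = 192.9 mg/L.
After outfall 2: Q = 4.259 + 0.3480 = 4.607 m³/s; C = (4.259·192.9 + 0.3480·1500)/4.607 = 291.7 mg/L.
After outfall 3: Q = 4.607 + 0.04690 = 4.654 m³/s; C = (4.607·291.7 + 0.04690·1600)/4.654 = 304.9 mg/L.

305 mg/L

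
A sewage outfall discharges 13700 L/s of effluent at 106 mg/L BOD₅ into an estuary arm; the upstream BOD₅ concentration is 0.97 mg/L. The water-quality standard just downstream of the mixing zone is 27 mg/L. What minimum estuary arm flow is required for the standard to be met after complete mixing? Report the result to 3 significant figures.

41600 L/s

Set C_mix = 27: (Q·0.9700 + 13700·106.0) / (Q + 13700) = 27
→ Q = 13700·(106.0 − 27)/(27 − 0.9700) = 41580 L/s.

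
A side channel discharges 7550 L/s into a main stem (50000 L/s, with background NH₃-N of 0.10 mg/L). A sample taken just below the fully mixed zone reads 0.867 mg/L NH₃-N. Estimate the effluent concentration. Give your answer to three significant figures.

5.95 mg/L

Mass balance: 50000·0.1000 + 7550·Cₑ = 57550·0.8670
→ Cₑ = (57550·0.8670 − 50000·0.1000) / 7550 = 5.946 mg/L.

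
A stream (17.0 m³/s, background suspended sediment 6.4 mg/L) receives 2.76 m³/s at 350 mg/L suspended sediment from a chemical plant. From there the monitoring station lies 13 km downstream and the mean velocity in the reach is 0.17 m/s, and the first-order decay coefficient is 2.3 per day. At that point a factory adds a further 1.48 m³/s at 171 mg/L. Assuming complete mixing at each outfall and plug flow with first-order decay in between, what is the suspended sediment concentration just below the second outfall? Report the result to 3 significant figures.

18.5 mg/L

Mixed concentration C = ΣQC/ΣQ = (17.00·6.400 + 2.760·350.0) / 19.76 = 1075/19.76 = 54.39 mg/L; combined flow 19.76 m³/s.
Travel time t = 13·1000 / 0.17 = 76470 s = 21.24 h.
First-order decay: C = 54.39·exp(−k·t) = 54.39·0.1306 = 7.103 mg/L.
Second outfall: C = (19.76·7.103 + 1.480·171.0)/21.24 = 18.52 mg/L.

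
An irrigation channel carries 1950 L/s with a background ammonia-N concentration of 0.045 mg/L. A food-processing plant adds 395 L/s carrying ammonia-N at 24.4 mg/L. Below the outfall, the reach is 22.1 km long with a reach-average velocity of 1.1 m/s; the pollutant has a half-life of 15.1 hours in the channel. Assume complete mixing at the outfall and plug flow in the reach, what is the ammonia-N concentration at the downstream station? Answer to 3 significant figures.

Conservation of mass: C = (1950·0.04500 + 395.0·24.40) / 2345 = 9726/2345 = 4.147 mg/L.
Travel time t = 22.1·1000 / 1.1 = 20090 s = 5.581 h.
Half-life 15.1 h → k = ln 2 / 15.1 = 0.04590 h⁻¹ = 1.102 d⁻¹.
After decay, C = 4.147 × e^(−kt) = 4.147 × 0.7740 = 3.210 mg/L.

3.21 mg/L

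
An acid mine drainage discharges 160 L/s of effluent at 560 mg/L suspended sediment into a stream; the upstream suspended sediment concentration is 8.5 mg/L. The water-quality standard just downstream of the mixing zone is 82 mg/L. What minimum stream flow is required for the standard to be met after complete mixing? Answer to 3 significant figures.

Set C_mix = 82: (Q·8.500 + 160.0·560.0) / (Q + 160.0) = 82
→ Q = 160.0·(560.0 − 82)/(82 − 8.500) = 1041 L/s.

1040 L/s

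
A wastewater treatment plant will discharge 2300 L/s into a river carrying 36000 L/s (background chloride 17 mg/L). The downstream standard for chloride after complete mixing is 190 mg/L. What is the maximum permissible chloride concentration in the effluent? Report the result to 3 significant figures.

At the limit, (Qr·Cr + Qe·Cₑ)/(Qr + Qe) = 190:
Cₑ = (38300·190 − 36000·17.00) / 2300 = 2898 mg/L.

2900 mg/L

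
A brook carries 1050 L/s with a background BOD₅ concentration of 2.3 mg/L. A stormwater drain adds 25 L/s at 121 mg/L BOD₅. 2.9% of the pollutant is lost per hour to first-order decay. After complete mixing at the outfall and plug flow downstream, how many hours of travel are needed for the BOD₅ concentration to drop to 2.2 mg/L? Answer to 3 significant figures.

Mixed concentration C = ΣQC/ΣQ = (1050·2.300 + 25.00·121.0) / 1075 = 5440/1075 = 5.060 mg/L.
2.9%/h lost → k = −ln(1 − 0.029) = 0.02943 h⁻¹.
5.060·exp(−k·t) = 2.2 → t = ln(5.060/2.2)/k = 101900 s = 28.31 h.

28.3 h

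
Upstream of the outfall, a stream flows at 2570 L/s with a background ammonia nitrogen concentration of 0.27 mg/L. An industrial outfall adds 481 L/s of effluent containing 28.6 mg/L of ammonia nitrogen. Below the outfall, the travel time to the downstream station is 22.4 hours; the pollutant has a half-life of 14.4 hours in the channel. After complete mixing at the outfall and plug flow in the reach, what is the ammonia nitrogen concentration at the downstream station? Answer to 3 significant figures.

1.61 mg/L

After mixing, C = (2570·0.2700 + 481.0·28.60) / 3051 = 14450/3051 = 4.736 mg/L.
Half-life 14.4 h → k = ln 2 / 14.4 = 0.04814 h⁻¹ = 1.155 d⁻¹.
After decay, C = 4.736 × e^(−kt) = 4.736 × 0.3402 = 1.611 mg/L.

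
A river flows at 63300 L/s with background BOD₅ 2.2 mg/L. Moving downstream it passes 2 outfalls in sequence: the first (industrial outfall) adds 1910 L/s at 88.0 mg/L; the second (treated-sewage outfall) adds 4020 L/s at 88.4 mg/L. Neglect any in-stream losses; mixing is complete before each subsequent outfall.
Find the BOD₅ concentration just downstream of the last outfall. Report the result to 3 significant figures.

Below outfall 1: Q → 65210 L/s, C = (63300·2.200 + 1910·88.00)/65210 = 4.713 mg/L.
Below outfall 2: Q → 69230 L/s, C = (65210·4.713 + 4020·88.40)/69230 = 9.573 mg/L.

9.57 mg/L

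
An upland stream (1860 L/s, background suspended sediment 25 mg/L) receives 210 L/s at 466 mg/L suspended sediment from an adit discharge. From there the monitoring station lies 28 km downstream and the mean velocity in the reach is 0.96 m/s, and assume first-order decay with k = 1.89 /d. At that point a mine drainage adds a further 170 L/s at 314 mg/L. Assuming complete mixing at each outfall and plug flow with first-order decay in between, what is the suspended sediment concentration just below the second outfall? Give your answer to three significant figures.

57.9 mg/L

Conservation of mass: C = (1860·25.00 + 210.0·466.0) / 2070 = 144400/2070 = 69.74 mg/L; combined flow 2070 L/s.
Travel time t = 28·1000 / 0.96 = 29170 s = 8.102 h.
After decay, C = 69.74 × e^(−kt) = 69.74 × 0.5283 = 36.85 mg/L.
Second outfall: C = (2070·36.85 + 170.0·314.0)/2240 = 57.88 mg/L.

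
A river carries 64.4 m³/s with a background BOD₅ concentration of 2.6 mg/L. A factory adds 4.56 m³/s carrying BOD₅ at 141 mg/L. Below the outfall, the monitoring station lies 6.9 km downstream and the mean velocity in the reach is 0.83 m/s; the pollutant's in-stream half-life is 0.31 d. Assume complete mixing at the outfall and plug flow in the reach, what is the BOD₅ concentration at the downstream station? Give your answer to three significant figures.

9.48 mg/L

Mass balance: C = (64.40·2.600 + 4.560·141.0) / 68.96 = 810.4/68.96 = 11.75 mg/L.
Travel time t = 6.9·1000 / 0.83 = 8313 s = 2.309 h.
Half-life 0.31 d → k = ln 2 / 0.31 = 2.236 d⁻¹.
First-order decay: C = 11.75·exp(−k·t) = 11.75·0.8064 = 9.477 mg/L.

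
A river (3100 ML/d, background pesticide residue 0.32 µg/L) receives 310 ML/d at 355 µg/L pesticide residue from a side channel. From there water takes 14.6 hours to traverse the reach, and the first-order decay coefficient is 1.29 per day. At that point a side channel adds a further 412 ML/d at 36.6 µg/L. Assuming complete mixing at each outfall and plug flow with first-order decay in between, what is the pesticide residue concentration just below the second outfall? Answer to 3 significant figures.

17.2 µg/L

Mass balance: C = (3100·0.3200 + 310.0·355.0) / 3410 = 111000/3410 = 32.56 µg/L; combined flow 3410 ML/d.
Applying C = C₀e^(−kt): 32.56 × 0.4562 = 14.86 µg/L.
At the second outfall, C = (3410·14.86 + 412.0·36.60) / (3410 + 412.0) = 17.20 µg/L.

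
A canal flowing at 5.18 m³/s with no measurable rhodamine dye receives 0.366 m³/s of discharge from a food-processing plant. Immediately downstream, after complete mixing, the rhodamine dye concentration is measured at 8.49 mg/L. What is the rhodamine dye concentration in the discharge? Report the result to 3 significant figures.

Mass balance: 5.180·0 + 0.3660·Cₑ = 5.546·8.490
→ Cₑ = (5.546·8.490 − 5.180·0) / 0.3660 = 128.6 mg/L.

129 mg/L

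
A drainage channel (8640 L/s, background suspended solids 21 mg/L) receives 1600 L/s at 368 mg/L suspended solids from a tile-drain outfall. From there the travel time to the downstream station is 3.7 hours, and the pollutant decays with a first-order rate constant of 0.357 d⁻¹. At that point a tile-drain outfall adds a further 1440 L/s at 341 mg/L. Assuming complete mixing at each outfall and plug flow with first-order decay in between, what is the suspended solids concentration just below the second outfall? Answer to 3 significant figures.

104 mg/L

After mixing, C = (8640·21.00 + 1600·368.0) / 10240 = 770200/10240 = 75.22 mg/L; combined flow 10240 L/s.
Decay over the reach: 75.22·exp(−kt) = 75.22·0.9464 = 71.19 mg/L.
At the second outfall, C = (10240·71.19 + 1440·341.0) / (10240 + 1440) = 104.5 mg/L.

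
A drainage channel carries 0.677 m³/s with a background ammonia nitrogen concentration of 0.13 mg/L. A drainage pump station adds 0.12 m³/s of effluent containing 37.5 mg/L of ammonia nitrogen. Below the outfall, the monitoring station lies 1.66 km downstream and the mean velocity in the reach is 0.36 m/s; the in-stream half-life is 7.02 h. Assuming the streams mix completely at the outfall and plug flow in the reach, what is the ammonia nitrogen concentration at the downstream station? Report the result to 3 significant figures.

5.07 mg/L

Flow-weighted average: C = (0.6770·0.1300 + 0.1200·37.50) / 0.7970 = 4.588/0.7970 = 5.757 mg/L.
Travel time t = 1.66·1000 / 0.36 = 4611 s = 1.281 h.
Half-life 7.02 h → k = ln 2 / 7.02 = 0.09874 h⁻¹ = 2.370 d⁻¹.
Decay over the reach: 5.757·exp(−kt) = 5.757·0.8812 = 5.073 mg/L.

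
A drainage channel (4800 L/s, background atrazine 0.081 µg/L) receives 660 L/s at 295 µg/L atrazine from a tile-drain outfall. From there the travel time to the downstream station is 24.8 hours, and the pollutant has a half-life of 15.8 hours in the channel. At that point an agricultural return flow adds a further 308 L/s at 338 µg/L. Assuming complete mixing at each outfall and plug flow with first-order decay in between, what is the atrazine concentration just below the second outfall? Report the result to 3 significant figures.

Conservation of mass: C = (4800·0.08100 + 660.0·295.0) / 5460 = 195100/5460 = 35.73 µg/L; combined flow 5460 L/s.
Half-life 15.8 h → k = ln 2 / 15.8 = 0.04387 h⁻¹ = 1.053 d⁻¹.
Applying C = C₀e^(−kt): 35.73 × 0.3369 = 12.04 µg/L.
At the second outfall, C = (5460·12.04 + 308.0·338.0) / (5460 + 308.0) = 29.44 µg/L.

29.4 µg/L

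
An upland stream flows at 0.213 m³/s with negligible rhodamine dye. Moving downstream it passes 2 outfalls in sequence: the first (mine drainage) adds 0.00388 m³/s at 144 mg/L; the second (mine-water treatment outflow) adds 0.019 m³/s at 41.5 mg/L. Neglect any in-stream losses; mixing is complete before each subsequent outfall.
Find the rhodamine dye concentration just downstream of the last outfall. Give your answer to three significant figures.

Outfall 1: combined Q = 0.2169 m³/s; C = (0.2130·0 + 0.003880·144.0)/0.2169 = 2.576 mg/L.
Outfall 2: combined Q = 0.2359 m³/s; C = (0.2169·2.576 + 0.01900·41.50)/0.2359 = 5.711 mg/L.

5.71 mg/L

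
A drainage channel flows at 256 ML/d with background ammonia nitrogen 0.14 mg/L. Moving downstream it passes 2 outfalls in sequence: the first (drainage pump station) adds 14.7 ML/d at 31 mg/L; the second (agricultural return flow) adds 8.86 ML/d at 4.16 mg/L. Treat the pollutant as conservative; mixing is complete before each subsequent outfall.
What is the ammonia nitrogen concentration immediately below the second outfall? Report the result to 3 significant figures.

1.89 mg/L

After outfall 1: Q = 256.0 + 14.70 = 270.7 ML/d; C = (256.0·0.1400 + 14.70·31.00)/270.7 = 1.816 mg/L.
After outfall 2: Q = 270.7 + 8.860 = 279.6 ML/d; C = (270.7·1.816 + 8.860·4.160)/279.6 = 1.890 mg/L.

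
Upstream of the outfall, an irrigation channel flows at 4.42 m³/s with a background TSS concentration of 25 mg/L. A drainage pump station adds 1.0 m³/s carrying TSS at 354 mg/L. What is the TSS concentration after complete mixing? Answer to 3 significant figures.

After mixing, C = (4.420·25.00 + 1.000·354.0) / 5.420 = 464.5/5.420 = 85.70 mg/L.

85.7 mg/L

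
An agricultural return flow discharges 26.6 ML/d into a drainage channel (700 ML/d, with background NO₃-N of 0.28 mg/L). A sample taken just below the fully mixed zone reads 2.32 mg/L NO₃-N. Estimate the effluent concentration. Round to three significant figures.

56.0 mg/L

Mass balance: 700.0·0.2800 + 26.60·Cₑ = 726.6·2.320
→ Cₑ = (726.6·2.320 − 700.0·0.2800) / 26.60 = 56.00 mg/L.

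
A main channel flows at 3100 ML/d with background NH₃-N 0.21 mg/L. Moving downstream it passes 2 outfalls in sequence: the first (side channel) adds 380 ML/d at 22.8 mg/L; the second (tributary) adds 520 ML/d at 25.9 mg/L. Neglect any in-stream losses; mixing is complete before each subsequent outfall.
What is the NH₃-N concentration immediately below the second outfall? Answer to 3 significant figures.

Below outfall 1: Q → 3480 ML/d, C = (3100·0.2100 + 380.0·22.80)/3480 = 2.677 mg/L.
Below outfall 2: Q → 4000 ML/d, C = (3480·2.677 + 520.0·25.90)/4000 = 5.696 mg/L.

5.70 mg/L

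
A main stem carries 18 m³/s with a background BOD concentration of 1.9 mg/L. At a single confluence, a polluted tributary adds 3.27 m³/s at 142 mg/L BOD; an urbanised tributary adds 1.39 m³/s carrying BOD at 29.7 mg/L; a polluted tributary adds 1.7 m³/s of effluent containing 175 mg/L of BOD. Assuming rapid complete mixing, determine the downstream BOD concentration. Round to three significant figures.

34.4 mg/L

Mixed concentration C = ΣQC/ΣQ = (18.00·1.900 + 3.270·142.0 + 1.390·29.70 + 1.700·175.0) / 24.36 = 837.3/24.36 = 34.37 mg/L.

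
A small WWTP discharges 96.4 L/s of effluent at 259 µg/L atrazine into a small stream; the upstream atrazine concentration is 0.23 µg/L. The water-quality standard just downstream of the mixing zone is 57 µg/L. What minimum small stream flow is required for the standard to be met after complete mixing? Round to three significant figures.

343 L/s

Set C_mix = 57: (Q·0.2300 + 96.40·259.0) / (Q + 96.40) = 57
→ Q = 96.40·(259.0 − 57)/(57 − 0.2300) = 343.0 L/s.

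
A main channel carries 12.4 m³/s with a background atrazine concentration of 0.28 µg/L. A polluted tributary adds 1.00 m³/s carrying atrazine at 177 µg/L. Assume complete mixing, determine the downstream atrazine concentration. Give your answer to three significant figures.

13.5 µg/L

Mixed concentration C = ΣQC/ΣQ = (12.40·0.2800 + 1.000·177.0) / 13.40 = 180.5/13.40 = 13.47 µg/L.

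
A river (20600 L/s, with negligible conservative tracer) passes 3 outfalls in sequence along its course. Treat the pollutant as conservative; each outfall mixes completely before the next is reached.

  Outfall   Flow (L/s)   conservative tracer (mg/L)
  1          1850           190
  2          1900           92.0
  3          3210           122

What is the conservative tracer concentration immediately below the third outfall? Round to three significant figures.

Below outfall 1: Q → 22450 L/s, C = (20600·0 + 1850·190.0)/22450 = 15.66 mg/L.
Below outfall 2: Q → 24350 L/s, C = (22450·15.66 + 1900·92.00)/24350 = 21.61 mg/L.
Below outfall 3: Q → 27560 L/s, C = (24350·21.61 + 3210·122.0)/27560 = 33.31 mg/L.

33.3 mg/L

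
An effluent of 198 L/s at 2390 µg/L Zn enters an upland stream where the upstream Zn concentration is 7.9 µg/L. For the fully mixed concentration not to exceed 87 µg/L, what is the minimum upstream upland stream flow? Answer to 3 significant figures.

Set C_mix = 87: (Q·7.900 + 198.0·2390) / (Q + 198.0) = 87
→ Q = 198.0·(2390 − 87)/(87 − 7.900) = 5765 L/s.

5760 L/s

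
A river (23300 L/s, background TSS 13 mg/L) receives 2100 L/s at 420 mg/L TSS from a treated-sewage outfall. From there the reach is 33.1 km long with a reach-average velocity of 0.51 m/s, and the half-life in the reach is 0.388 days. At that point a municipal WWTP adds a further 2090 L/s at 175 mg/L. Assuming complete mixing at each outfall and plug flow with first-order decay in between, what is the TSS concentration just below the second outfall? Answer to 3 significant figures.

24.6 mg/L

Conservation of mass: C = (23300·13.00 + 2100·420.0) / 25400 = 1185000/25400 = 46.65 mg/L; combined flow 25400 L/s.
Travel time t = 33.1·1000 / 0.51 = 64900 s = 18.03 h.
Half-life 0.388 d → k = ln 2 / 0.388 = 1.786 d⁻¹.
First-order decay: C = 46.65·exp(−k·t) = 46.65·0.2613 = 12.19 mg/L.
At the second outfall, C = (25400·12.19 + 2090·175.0) / (25400 + 2090) = 24.57 mg/L.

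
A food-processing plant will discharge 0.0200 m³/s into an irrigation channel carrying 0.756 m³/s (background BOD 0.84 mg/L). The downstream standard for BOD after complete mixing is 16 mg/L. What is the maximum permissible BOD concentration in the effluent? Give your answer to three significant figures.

At the limit, (Qr·Cr + Qe·Cₑ)/(Qr + Qe) = 16:
Cₑ = (0.7760·16 − 0.7560·0.8400) / 0.02000 = 589.0 mg/L.

589 mg/L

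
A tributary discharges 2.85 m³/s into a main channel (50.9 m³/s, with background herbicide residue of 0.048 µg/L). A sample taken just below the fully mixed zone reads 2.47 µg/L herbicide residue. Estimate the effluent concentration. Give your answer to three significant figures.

45.7 µg/L

Mass balance: 50.90·0.04800 + 2.850·Cₑ = 53.75·2.470
→ Cₑ = (53.75·2.470 − 50.90·0.04800) / 2.850 = 45.73 µg/L.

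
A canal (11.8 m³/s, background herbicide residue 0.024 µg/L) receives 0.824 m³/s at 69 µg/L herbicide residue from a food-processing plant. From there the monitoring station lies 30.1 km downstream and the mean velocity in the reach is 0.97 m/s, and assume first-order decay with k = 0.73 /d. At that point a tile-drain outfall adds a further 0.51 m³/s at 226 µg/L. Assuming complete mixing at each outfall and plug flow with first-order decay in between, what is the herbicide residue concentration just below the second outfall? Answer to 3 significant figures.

Flow-weighted average: C = (11.80·0.02400 + 0.8240·69.00) / 12.62 = 57.14/12.62 = 4.526 µg/L; combined flow 12.62 m³/s.
Travel time t = 30.1·1000 / 0.97 = 31030 s = 8.620 h.
Applying C = C₀e^(−kt): 4.526 × 0.7694 = 3.482 µg/L.
At the second outfall, C = (12.62·3.482 + 0.5100·226.0) / (12.62 + 0.5100) = 12.12 µg/L.

12.1 µg/L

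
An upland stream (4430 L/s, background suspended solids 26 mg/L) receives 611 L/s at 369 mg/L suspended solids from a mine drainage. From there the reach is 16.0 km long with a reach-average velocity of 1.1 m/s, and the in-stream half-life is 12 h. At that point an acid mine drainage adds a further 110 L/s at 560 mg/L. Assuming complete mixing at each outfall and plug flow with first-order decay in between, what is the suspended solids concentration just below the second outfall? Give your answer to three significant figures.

Conservation of mass: C = (4430·26.00 + 611.0·369.0) / 5041 = 340600/5041 = 67.57 mg/L; combined flow 5041 L/s.
Travel time t = 16.0·1000 / 1.1 = 14550 s = 4.040 h.
Half-life 12 h → k = ln 2 / 12 = 0.05776 h⁻¹ = 1.386 d⁻¹.
After decay, C = 67.57 × e^(−kt) = 67.57 × 0.7919 = 53.51 mg/L.
At the second outfall, C = (5041·53.51 + 110.0·560.0) / (5041 + 110.0) = 64.32 mg/L.

64.3 mg/L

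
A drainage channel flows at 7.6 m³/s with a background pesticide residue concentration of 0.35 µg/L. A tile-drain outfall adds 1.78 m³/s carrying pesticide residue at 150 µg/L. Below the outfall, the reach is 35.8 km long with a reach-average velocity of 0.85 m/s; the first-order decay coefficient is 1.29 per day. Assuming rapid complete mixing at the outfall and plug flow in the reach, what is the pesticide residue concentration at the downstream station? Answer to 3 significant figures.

Flow-weighted average: C = (7.600·0.3500 + 1.780·150.0) / 9.380 = 269.7/9.380 = 28.75 µg/L.
Travel time t = 35.8·1000 / 0.85 = 42120 s = 11.70 h.
First-order decay: C = 28.75·exp(−k·t) = 28.75·0.5332 = 15.33 µg/L.

15.3 µg/L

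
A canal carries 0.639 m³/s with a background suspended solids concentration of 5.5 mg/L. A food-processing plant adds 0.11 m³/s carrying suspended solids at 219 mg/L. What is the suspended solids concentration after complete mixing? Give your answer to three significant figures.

Flow-weighted average: C = (0.6390·5.500 + 0.1100·219.0) / 0.7490 = 27.60/0.7490 = 36.86 mg/L.

36.9 mg/L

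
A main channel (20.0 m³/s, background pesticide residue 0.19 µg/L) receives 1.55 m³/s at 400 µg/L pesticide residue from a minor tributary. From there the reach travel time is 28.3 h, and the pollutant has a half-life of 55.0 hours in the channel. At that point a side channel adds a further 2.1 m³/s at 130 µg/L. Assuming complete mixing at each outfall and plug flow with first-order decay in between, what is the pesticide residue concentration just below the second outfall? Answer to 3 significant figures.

30.0 µg/L

Mixed concentration C = ΣQC/ΣQ = (20.00·0.1900 + 1.550·400.0) / 21.55 = 623.8/21.55 = 28.95 µg/L; combined flow 21.55 m³/s.
Half-life 55.0 h → k = ln 2 / 55.0 = 0.01260 h⁻¹ = 0.3025 d⁻¹.
Decay over the reach: 28.95·exp(−kt) = 28.95·0.7000 = 20.26 µg/L.
At the second outfall, C = (21.55·20.26 + 2.100·130.0) / (21.55 + 2.100) = 30.01 µg/L.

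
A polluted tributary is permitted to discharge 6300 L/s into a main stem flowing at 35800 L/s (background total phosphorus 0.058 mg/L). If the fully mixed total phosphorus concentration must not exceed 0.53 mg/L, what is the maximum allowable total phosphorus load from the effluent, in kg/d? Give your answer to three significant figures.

1750 kg/d

Mass balance at the limit: 35800·0.05800 + 6300·Cₑ = 42100·0.53 → Cₑ = 3.212 mg/L.
6300 L/s = 6.300 m³/s. Load = 6.300 m³/s × 3.212 g/m³ × 86 400 s/d = 1748 kg/d.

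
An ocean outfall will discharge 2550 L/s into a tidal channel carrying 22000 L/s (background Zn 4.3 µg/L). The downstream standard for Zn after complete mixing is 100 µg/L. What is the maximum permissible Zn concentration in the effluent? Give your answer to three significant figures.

At the limit, (Qr·Cr + Qe·Cₑ)/(Qr + Qe) = 100:
Cₑ = (24550·100 − 22000·4.300) / 2550 = 925.6 µg/L.

926 µg/L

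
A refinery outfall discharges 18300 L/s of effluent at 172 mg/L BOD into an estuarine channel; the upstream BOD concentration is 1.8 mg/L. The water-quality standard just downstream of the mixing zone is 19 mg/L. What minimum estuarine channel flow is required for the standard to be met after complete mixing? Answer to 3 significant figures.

Set C_mix = 19: (Q·1.800 + 18300·172.0) / (Q + 18300) = 19
→ Q = 18300·(172.0 − 19)/(19 − 1.800) = 162800 L/s.

163000 L/s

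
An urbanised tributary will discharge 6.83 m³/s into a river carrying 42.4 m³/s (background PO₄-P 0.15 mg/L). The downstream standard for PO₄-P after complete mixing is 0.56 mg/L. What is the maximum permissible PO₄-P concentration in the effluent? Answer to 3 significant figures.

At the limit, (Qr·Cr + Qe·Cₑ)/(Qr + Qe) = 0.56:
Cₑ = (49.23·0.56 − 42.40·0.1500) / 6.830 = 3.105 mg/L.

3.11 mg/L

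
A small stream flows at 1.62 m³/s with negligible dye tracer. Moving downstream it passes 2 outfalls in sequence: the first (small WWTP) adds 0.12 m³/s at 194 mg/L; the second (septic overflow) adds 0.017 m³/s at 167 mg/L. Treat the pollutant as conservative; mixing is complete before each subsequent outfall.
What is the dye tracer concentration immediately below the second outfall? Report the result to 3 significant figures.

Outfall 1: combined Q = 1.740 m³/s; C = (1.620·0 + 0.1200·194.0)/1.740 = 13.38 mg/L.
Outfall 2: combined Q = 1.757 m³/s; C = (1.740·13.38 + 0.01700·167.0)/1.757 = 14.87 mg/L.

14.9 mg/L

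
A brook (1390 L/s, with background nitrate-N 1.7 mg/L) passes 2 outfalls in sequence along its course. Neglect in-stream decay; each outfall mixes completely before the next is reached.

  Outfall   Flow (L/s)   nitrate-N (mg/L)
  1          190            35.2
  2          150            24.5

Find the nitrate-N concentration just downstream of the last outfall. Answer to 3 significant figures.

After outfall 1: Q = 1390 + 190.0 = 1580 L/s; C = (1390·1.700 + 190.0·35.20)/1580 = 5.728 mg/L.
After outfall 2: Q = 1580 + 150.0 = 1730 L/s; C = (1580·5.728 + 150.0·24.50)/1730 = 7.356 mg/L.

7.36 mg/L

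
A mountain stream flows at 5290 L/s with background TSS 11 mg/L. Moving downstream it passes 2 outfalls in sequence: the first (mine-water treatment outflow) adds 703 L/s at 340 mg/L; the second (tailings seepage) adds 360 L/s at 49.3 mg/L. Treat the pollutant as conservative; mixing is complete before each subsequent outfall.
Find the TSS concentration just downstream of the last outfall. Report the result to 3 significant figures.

49.6 mg/L

Outfall 1: combined Q = 5993 L/s; C = (5290·11.00 + 703.0·340.0)/5993 = 49.59 mg/L.
Outfall 2: combined Q = 6353 L/s; C = (5993·49.59 + 360.0·49.30)/6353 = 49.58 mg/L.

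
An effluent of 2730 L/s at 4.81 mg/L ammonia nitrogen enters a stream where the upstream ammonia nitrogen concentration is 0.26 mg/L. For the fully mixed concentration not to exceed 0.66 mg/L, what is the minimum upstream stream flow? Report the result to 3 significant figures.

28300 L/s

Set C_mix = 0.66: (Q·0.2600 + 2730·4.810) / (Q + 2730) = 0.66
→ Q = 2730·(4.810 − 0.66)/(0.66 − 0.2600) = 28320 L/s.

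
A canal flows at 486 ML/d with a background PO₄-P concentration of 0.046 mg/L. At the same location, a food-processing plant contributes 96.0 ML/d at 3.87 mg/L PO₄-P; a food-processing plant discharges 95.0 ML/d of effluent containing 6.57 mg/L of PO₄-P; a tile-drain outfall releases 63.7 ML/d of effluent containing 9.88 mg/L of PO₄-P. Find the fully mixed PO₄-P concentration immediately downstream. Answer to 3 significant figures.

2.22 mg/L

Conservation of mass: C = (486.0·0.04600 + 96.00·3.870 + 95.00·6.570 + 63.70·9.880) / 740.7 = 1647/740.7 = 2.224 mg/L.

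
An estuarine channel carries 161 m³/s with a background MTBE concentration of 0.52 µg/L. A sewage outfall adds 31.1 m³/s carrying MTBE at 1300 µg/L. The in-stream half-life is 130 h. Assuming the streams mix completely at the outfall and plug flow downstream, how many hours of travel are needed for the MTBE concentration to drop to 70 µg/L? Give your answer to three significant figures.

207 h

Mixed concentration C = ΣQC/ΣQ = (161.0·0.5200 + 31.10·1300) / 192.1 = 40510/192.1 = 210.9 µg/L.
Half-life 130 h → k = ln 2 / 130 = 0.005332 h⁻¹ = 0.1280 d⁻¹.
210.9·exp(−k·t) = 70 → t = ln(210.9/70)/k = 744600 s = 206.8 h.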